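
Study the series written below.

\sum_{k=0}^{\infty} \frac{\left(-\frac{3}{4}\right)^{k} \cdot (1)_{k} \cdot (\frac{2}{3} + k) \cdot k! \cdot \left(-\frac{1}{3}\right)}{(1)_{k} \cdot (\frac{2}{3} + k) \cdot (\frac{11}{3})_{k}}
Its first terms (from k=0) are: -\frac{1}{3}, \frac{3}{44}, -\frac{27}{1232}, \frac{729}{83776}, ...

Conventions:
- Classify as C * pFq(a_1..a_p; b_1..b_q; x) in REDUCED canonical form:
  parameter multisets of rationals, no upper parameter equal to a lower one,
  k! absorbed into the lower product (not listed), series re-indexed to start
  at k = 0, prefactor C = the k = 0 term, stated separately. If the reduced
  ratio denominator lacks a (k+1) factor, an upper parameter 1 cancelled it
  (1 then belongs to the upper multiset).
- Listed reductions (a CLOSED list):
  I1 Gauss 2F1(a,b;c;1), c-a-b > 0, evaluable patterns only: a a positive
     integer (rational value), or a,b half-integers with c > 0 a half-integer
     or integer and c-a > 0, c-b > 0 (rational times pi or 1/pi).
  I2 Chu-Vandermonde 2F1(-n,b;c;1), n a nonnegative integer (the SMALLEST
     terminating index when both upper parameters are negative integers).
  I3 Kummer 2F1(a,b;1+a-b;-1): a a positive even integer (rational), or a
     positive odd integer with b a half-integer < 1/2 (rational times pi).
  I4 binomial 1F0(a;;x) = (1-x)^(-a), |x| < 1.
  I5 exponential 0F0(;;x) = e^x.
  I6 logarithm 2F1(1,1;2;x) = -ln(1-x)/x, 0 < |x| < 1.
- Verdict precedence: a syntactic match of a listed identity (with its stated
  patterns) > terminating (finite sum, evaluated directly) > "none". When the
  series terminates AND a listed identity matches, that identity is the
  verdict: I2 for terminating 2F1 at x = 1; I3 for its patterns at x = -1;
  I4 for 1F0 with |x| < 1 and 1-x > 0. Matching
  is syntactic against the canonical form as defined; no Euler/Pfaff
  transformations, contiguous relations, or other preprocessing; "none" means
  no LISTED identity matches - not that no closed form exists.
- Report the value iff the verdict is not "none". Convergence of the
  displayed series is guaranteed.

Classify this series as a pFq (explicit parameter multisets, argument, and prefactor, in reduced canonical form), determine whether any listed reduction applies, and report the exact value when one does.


Key observation: with t_0 = -\frac{1}{3}, striking the common factor k + 2/3 reduces the term (prefactor -1/3).
Step ratio: r(k) = -\frac{3}{4} * (k+1) (k+1) / [(k+\frac{11}{3}) (k+1)] ; factor over Q: parameters, x = -\frac{3}{4}, and C = -\frac{1}{3}.

x = -\frac{3}{4} here; the reduced form reads 2F1, upper {1, 1}, lower {\frac{11}{3}}, C = -\frac{1}{3}. Verdict: none. Every listed pattern misses the 2F1 form at -\frac{3}{4}, upper {1, 1}.


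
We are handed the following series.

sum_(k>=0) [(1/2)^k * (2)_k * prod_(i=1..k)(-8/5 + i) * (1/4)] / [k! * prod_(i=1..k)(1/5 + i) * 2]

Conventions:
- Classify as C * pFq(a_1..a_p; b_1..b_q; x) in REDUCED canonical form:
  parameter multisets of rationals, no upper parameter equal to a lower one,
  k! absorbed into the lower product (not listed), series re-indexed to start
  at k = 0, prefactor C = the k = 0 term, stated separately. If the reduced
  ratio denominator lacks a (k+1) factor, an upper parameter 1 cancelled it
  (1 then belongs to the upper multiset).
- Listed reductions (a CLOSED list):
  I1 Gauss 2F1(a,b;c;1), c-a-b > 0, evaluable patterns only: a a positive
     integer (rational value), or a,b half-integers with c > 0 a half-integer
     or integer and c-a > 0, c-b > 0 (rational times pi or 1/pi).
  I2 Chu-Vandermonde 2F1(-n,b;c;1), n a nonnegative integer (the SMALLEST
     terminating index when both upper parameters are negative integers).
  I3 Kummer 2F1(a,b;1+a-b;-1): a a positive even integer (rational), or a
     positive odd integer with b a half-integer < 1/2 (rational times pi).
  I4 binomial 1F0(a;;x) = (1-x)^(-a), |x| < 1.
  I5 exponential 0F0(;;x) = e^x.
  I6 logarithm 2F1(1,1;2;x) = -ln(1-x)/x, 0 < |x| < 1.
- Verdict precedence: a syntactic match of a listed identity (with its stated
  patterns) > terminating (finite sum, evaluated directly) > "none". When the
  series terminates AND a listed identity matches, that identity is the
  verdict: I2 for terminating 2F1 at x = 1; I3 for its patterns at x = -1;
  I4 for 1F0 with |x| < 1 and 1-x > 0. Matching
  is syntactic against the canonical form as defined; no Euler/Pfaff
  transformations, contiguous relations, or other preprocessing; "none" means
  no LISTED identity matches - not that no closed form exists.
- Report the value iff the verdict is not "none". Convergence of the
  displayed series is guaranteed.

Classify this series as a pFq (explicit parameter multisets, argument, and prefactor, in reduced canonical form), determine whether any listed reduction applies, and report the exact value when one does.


The series (x = 1/2) is 2F1: upper {-3/5, 2}, lower {6/5}, prefactor 1/8. Verdict: none here - no I1-I6 shape fits x = 1/2 with lower {6/5}.

The tell: x = (1/2) and the lower running product (prefactor 1/8) is a rising factorial.
Consecutive-term ratio: r(k) = (1/2) * (k-3/5) (k+2) / [(k+6/5) (k+1)] ; factor over Q: parameters, x = (1/2), and C = 1/8.


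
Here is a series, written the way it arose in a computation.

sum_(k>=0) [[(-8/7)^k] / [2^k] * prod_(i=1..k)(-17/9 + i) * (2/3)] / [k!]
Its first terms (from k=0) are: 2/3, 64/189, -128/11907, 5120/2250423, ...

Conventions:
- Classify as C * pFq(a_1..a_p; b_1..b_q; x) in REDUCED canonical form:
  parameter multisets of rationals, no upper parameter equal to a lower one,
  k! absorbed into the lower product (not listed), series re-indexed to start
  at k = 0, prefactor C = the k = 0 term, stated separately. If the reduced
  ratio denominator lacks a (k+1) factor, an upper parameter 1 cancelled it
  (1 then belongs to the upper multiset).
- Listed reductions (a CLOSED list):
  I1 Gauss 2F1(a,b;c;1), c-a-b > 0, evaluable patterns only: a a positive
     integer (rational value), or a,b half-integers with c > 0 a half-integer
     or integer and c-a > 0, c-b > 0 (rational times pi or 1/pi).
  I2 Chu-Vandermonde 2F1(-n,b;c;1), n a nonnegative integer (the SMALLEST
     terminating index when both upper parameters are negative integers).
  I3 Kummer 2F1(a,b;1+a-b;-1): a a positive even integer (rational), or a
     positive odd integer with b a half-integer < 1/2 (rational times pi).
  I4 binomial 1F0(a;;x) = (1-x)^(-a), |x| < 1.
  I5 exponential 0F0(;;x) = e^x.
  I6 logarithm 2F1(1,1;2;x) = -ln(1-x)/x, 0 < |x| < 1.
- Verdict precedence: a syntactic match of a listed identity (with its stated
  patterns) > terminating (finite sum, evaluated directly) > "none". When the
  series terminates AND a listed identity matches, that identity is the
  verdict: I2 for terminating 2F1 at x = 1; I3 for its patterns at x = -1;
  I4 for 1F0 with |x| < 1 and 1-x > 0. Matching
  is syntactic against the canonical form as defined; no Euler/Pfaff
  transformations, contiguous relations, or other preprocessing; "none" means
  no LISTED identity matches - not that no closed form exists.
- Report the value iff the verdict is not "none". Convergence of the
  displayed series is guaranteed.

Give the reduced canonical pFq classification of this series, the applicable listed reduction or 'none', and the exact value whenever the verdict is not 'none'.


This is 2/3 * 1F0(-8/9; -; -4/7) in reduced canonical form. Verdict (x = -4/7): the binomial series (I4) applies (the 1F0 binomial series: exponent 8/9, x = -4/7). Value: (2/3) * (11/7)^(8/9).

Structural cue: t_0 being 2/3, the two k-th powers (prefactor 2/3) combine into one argument.
Step ratio: r(k) = (-4/7) * (k-8/9) / [(k+1)] - poly over poly, x = (-4/7) from leading terms; C = 2/3 at k = 0.


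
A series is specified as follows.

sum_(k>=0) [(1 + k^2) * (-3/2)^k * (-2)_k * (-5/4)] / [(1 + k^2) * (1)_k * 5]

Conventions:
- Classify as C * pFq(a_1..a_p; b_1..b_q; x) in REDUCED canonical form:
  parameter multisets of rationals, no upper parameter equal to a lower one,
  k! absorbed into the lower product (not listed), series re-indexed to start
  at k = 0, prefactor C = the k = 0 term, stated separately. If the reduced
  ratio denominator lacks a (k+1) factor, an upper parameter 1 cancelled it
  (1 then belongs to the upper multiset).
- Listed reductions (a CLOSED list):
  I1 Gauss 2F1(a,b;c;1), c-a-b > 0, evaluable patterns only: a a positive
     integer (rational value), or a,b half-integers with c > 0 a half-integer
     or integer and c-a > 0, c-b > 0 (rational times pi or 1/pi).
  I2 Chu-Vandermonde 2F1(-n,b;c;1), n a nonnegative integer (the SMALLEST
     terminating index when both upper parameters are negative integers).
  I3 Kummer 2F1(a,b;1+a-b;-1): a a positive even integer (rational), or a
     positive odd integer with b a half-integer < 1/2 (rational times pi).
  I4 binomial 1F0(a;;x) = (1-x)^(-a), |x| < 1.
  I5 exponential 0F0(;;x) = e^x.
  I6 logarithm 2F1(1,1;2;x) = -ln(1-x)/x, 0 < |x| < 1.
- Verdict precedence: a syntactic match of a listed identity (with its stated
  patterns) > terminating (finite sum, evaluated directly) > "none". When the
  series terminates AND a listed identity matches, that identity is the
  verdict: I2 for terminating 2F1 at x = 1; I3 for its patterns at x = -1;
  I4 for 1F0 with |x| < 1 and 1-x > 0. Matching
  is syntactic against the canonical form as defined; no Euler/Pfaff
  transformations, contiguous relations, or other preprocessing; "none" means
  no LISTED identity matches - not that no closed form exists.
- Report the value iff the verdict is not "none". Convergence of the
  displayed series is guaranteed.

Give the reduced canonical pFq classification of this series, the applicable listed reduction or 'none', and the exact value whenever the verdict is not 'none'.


With C = -1/4: the canonical form is 1F0(-2; -; -3/2). Verdict: terminating (-2 upstairs). 3 nonzero terms in all; added directly. Exact value: -25/16.

Key observation: with t_0 = -1/4, the constant factors (prefactor -1/4) combine into one prefactor.
Ratio: r(k) = (-3/2) * (k-2) / [(k+1)] - poly over poly, x = (-3/2) from leading terms; C = -1/4 at k = 0.


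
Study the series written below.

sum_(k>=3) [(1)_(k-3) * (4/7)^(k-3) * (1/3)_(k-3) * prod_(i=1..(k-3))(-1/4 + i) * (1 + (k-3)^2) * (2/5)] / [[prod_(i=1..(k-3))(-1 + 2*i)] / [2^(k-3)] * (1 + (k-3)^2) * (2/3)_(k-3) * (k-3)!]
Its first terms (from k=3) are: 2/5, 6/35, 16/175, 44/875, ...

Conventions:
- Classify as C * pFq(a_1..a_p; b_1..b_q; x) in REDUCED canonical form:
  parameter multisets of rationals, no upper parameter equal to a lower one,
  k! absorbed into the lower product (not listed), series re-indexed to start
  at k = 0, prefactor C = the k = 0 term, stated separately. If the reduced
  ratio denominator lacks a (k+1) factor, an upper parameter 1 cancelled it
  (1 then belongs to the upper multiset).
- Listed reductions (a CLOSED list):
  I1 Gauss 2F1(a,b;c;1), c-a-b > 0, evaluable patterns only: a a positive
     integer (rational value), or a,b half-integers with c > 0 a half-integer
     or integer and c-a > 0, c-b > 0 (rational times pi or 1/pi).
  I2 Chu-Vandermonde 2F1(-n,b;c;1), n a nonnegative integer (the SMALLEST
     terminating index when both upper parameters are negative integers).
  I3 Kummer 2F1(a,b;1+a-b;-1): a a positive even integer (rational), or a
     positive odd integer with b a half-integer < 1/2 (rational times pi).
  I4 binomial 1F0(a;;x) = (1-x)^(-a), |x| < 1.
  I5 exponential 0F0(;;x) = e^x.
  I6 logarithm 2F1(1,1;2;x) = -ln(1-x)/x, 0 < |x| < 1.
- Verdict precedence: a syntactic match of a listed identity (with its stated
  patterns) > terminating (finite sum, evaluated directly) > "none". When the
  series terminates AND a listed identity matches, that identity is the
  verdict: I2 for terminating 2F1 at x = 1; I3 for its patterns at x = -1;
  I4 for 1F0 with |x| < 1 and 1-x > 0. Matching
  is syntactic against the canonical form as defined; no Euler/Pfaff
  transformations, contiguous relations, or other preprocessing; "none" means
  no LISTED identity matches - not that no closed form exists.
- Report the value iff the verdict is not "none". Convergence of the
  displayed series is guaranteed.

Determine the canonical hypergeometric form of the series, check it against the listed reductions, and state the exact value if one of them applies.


This is 2/5 * 3F2(1/3, 3/4, 1; 1/2, 2/3; 4/7) in reduced canonical form. Verdict: none. Every listed pattern misses the 3F2 form at 4/7, upper {1/3, 3/4, 1}.

Structural cue: t_0 = 2/5 here, and k^2 + 1 divides numerator and denominator alike; C = 2/5, x = 4/7 after cancelling.
Term ratio: r(k) = (4/7) * (k+1/3) (k+3/4) (k+1) / [(k+1/2) (k+2/3) (k+1)] - poly over poly, x = (4/7) from leading terms; C = 2/5 at k = 0.


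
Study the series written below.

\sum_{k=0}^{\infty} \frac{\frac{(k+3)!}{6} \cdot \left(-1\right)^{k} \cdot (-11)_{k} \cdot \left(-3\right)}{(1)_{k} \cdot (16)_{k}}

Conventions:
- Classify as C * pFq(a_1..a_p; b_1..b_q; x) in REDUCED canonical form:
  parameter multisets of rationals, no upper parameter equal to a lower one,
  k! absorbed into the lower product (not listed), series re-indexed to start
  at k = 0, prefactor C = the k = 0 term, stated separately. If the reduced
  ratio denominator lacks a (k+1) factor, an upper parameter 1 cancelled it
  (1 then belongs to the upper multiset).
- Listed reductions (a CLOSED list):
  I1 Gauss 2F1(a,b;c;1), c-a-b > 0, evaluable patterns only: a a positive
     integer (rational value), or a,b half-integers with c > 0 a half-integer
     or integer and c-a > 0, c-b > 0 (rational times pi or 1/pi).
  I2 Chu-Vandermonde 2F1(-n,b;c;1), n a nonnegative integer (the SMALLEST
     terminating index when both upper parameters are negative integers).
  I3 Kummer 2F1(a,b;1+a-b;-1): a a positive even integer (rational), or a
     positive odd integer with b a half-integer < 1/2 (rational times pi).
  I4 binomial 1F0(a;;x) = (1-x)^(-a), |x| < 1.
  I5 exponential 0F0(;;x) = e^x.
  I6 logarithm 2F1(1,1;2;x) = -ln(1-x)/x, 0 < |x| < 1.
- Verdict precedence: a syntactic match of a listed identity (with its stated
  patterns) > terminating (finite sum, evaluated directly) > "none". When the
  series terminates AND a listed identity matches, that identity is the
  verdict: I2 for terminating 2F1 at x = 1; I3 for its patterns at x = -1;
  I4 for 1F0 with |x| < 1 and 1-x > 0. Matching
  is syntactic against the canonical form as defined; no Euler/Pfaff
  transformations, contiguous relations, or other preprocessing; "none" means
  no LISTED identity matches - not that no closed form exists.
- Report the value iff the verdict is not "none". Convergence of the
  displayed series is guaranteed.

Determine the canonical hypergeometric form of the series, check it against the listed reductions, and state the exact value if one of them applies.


The series (x = -1) is 2F1: upper {-11, 4}, lower {16}, prefactor -3. Verdict: the Kummer evaluation I3 fires (x = -1; c = 16 equals 1+a-b for upper {-11, 4}: listed pattern). Its exact value is -\frac{105}{2}.

Structural cue: x = -1 and the factorial ratio (C = -3) (k+a-1)!/(a-1)! is a rising factorial (a)_k.
Consecutive-term ratio: r(k) = -1 * (k-11) (k+4) / [(k+16) (k+1)] - rational in k, leading ratio -1; with t_0 = -3, classification follows.


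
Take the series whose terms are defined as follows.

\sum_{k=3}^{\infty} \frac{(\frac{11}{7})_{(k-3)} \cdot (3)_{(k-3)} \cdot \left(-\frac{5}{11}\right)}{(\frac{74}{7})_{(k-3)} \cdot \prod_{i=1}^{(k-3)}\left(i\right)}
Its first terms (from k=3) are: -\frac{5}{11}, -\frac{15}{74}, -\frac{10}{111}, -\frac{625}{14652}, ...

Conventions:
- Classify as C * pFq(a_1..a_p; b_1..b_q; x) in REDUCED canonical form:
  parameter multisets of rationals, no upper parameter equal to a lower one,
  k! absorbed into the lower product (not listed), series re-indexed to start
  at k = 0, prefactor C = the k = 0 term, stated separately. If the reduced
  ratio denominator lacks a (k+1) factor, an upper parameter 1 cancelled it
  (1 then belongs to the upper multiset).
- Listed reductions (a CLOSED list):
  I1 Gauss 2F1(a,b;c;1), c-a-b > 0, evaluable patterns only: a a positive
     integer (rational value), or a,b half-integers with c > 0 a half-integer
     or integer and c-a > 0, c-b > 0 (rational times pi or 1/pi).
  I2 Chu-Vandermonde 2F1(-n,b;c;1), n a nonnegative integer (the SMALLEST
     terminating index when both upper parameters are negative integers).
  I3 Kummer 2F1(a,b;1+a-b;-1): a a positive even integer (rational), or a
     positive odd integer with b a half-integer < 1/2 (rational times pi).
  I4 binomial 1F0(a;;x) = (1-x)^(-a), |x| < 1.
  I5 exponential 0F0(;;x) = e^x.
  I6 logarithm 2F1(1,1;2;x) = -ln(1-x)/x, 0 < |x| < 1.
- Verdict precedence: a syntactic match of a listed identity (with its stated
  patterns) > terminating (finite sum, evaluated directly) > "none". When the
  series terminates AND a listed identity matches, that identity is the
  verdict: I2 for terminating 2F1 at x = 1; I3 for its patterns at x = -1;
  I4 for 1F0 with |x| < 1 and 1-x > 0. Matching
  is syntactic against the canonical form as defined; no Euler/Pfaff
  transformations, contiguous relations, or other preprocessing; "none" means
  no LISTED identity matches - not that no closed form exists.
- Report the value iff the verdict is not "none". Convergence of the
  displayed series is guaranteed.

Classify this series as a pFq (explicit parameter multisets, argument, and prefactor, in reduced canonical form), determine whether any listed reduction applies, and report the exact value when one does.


This is -\frac{5}{11} * 2F1(\frac{11}{7}, 3; \frac{74}{7}; 1) in reduced canonical form. Verdict at x = 1: Gauss (I1, integer-parameter pattern) matches (x = 1: the Gamma ratio telescopes since c-a-b = 6 > 0 and a = 3 in Z>0). Sum: -\frac{88775}{105644}.

Structural cue: t_0 being -\frac{5}{11}, the product of the first k integers (prefactor -5/11) is k!.
Consecutive-term ratio: r(k) = 1 * (k+\frac{11}{7}) (k+3) / [(k+\frac{74}{7}) (k+1)] - rational in k, leading ratio 1; with t_0 = -\frac{5}{11}, classification follows.


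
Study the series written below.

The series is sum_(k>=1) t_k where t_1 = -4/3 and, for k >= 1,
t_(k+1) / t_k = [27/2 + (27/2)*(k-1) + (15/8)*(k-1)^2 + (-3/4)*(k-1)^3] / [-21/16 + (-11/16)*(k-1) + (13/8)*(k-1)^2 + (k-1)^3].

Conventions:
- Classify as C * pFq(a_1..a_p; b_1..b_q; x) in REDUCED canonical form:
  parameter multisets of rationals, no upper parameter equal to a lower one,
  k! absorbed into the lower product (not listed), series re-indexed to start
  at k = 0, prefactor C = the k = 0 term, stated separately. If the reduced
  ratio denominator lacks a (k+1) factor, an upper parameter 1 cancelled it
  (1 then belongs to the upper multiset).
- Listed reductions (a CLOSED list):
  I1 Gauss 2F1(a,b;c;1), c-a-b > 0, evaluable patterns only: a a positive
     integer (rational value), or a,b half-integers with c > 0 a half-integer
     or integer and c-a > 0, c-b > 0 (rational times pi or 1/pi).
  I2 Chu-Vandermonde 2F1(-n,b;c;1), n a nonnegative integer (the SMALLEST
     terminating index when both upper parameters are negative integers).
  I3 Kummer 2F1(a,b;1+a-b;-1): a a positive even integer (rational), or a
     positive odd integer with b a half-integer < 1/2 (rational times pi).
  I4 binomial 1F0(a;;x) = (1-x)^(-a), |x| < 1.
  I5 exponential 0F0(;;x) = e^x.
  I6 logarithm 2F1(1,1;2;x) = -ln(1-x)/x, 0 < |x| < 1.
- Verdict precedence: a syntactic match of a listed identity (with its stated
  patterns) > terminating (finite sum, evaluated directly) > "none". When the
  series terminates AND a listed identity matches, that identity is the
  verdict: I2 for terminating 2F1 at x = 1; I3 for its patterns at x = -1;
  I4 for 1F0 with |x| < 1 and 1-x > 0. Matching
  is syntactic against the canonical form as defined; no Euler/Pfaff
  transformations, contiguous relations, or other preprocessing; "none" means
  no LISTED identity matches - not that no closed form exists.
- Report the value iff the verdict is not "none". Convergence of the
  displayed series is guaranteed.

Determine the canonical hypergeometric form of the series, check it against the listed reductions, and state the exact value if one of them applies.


Classification (C = -4/3): 2F1 with upper {-6, 2}, lower {-7/8}, argument x = -3/4. Verdict: terminating at k = 6: the factor (-6)_k kills every later term; summing the 7 survivors is exact. Exact value: 4350932/561.

Key observation: t_0 = -4/3 here, and the ratio is unreduced: k + 3/2 divides both sides (C = -4/3, x = -3/4).
Adjacent-term ratio: r(k) = (-3/4) * (k-6) (k+2) / [(k-7/8) (k+1)] - poly over poly, x = (-3/4) from leading terms; C = -4/3 at k = 0.


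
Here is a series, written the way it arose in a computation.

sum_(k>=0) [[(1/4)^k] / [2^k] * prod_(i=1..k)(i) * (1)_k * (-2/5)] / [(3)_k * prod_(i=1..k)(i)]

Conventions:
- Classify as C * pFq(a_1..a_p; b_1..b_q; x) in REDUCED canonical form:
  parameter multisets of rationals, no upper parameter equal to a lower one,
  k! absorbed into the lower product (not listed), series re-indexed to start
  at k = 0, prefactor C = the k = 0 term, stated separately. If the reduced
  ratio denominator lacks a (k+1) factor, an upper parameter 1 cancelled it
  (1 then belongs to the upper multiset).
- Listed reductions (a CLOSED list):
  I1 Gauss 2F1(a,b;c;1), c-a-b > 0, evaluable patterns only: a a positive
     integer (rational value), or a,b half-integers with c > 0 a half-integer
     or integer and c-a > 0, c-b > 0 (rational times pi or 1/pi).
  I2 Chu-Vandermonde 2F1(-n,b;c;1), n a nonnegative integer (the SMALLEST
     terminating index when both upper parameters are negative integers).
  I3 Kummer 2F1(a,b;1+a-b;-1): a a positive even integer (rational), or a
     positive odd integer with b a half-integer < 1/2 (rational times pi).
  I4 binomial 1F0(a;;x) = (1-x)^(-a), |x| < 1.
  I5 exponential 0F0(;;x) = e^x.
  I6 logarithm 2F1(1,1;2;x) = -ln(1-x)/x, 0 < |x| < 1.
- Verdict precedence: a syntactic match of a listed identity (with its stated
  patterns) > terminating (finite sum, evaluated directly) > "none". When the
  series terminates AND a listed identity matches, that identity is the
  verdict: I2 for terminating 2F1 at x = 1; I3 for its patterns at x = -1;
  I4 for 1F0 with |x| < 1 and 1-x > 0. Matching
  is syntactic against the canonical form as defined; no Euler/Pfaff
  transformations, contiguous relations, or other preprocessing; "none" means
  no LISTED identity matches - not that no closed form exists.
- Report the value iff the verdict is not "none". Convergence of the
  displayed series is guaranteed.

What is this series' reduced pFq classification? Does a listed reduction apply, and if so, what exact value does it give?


Canonical form: C = -2/5 times 2F1 with upper {1, 1}, lower {3}, x = 1/8. Verdict: none. No listed pattern accepts 2F1(1, 1; 3; 1/8).

The tell: x = (1/8) and the running product (C = -2/5, x = 1/8) telescopes to a rising factorial.
Consecutive-term ratio: r(k) = (1/8) * (k+1) (k+1) / [(k+3) (k+1)] - rational; roots negated = parameters, x = (1/8), C = -2/5.


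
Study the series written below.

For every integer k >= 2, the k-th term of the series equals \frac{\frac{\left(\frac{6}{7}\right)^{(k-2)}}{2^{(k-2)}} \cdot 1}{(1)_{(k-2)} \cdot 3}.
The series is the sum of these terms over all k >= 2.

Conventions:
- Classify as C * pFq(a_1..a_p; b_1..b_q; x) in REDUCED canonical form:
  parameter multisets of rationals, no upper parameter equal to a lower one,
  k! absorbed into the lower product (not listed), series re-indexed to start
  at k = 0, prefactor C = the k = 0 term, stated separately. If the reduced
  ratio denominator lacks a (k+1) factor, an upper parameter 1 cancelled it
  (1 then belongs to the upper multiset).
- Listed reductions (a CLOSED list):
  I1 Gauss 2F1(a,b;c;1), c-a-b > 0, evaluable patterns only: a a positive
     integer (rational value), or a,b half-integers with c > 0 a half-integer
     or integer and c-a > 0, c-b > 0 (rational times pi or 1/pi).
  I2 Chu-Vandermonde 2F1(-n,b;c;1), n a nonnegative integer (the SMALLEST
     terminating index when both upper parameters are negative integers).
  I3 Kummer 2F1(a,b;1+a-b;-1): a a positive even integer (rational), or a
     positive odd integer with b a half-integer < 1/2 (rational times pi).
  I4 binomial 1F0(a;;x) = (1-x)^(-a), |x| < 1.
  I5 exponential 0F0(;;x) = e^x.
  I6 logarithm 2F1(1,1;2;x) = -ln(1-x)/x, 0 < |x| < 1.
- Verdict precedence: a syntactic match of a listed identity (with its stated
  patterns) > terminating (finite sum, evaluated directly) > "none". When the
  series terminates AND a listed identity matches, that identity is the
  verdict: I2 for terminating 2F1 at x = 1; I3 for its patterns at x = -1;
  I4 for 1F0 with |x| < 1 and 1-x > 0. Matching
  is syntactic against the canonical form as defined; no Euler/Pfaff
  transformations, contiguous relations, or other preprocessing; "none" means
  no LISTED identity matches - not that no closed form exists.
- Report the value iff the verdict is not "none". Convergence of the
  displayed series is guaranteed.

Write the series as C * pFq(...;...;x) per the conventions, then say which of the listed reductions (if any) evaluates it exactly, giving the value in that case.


At argument \frac{3}{7}: a 0F0 with upper {-}, lower {-}, scaled by C = \frac{1}{3}. Verdict: the I5 exponential reduction matches (the 0F0 exponential series at x = \frac{3}{7}). Value: \frac{1}{3} \cdot e^{\frac{3}{7}}.

Structural cue: t_0 being \frac{1}{3}, the two k-th powers (C = 1/3) combine into one argument.
Adjacent-term ratio: r(k) = \frac{3}{7} * 1 / [(k+1)] - rational; roots negated = parameters, x = \frac{3}{7}, C = \frac{1}{3}.


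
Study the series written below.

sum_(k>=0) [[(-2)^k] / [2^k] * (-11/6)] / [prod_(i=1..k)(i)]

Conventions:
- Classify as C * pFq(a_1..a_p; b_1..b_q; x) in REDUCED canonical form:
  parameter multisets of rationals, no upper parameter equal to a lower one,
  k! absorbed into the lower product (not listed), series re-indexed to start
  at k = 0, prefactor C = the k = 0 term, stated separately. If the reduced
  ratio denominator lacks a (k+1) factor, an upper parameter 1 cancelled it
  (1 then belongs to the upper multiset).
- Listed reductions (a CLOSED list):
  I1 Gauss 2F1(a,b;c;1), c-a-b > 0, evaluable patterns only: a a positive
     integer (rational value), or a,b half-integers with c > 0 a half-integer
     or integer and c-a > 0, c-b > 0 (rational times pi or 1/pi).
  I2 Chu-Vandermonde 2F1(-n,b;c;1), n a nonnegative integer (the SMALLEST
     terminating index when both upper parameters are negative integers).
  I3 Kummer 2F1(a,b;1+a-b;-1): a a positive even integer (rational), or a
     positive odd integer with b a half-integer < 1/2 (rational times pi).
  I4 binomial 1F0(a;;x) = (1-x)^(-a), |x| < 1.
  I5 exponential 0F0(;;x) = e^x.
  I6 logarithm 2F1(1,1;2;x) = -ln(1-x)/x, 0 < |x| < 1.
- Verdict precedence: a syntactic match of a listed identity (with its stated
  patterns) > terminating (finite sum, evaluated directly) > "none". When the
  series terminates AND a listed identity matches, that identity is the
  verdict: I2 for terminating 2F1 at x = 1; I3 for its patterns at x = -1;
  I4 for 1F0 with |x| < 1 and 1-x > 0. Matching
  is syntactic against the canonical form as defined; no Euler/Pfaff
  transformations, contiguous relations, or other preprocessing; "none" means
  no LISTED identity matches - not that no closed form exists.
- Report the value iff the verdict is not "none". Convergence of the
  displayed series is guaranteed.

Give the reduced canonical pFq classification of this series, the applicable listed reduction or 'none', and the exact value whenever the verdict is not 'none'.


Structural cue: from the first term -11/6: the product of the first k integers (C = -11/6) is k!.
Ratio: r(k) = (-1) * 1 / [(k+1)] - rational in k. x = (-1); t_0 = -11/6; negate the roots.

x = -1 here; the reduced form reads 0F0, upper {-}, lower {-}, C = -11/6. Verdict (x = -1): exponential (I5) applies (the 0F0 exponential series at x = -1). Sum: (-11/6) * e^(-1).


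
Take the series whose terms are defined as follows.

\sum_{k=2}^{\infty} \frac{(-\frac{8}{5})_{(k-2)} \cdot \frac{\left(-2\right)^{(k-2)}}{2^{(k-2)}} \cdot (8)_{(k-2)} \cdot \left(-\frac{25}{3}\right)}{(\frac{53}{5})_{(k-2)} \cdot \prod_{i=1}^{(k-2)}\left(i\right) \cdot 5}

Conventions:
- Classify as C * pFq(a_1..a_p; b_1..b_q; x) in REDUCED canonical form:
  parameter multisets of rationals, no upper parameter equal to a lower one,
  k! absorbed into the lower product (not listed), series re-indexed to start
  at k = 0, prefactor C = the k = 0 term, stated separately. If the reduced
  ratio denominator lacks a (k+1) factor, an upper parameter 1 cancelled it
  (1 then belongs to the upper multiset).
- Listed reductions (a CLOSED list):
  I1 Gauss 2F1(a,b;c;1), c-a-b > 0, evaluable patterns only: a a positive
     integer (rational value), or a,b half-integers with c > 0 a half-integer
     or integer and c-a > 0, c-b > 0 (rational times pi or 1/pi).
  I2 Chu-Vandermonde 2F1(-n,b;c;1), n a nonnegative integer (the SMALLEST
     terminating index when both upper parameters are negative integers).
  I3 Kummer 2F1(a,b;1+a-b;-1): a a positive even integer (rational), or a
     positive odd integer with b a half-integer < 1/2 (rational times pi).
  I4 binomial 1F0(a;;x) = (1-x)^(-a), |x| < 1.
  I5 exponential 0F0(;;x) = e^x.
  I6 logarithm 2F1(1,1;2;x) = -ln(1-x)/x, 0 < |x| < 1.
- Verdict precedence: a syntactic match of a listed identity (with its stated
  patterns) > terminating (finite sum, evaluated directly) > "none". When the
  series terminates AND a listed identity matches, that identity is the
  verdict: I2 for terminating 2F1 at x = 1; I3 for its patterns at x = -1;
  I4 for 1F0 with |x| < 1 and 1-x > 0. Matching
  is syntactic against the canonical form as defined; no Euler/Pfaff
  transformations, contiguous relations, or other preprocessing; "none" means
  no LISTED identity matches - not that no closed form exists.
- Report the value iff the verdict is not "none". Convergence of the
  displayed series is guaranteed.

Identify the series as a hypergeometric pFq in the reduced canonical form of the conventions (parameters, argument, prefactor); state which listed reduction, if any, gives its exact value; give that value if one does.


Canonical form: C = -\frac{5}{3} times 2F1 with upper {-\frac{8}{5}, 8}, lower {\frac{53}{5}}, x = -1. Verdict: Kummer (I3) matches (x = -1; c = \frac{53}{5} equals 1+a-b for upper {-\frac{8}{5}, 8}: listed pattern). Its exact value is -\frac{17974}{4375}.

Key step: t_0 being -\frac{5}{3}, the constant factors (C = -5/3, x = -1) combine into one prefactor.
Step ratio: r(k) = -1 * (k-\frac{8}{5}) (k+8) / [(k+\frac{53}{5}) (k+1)] - poly over poly, x = -1 from leading terms; C = -\frac{5}{3} at k = 0.


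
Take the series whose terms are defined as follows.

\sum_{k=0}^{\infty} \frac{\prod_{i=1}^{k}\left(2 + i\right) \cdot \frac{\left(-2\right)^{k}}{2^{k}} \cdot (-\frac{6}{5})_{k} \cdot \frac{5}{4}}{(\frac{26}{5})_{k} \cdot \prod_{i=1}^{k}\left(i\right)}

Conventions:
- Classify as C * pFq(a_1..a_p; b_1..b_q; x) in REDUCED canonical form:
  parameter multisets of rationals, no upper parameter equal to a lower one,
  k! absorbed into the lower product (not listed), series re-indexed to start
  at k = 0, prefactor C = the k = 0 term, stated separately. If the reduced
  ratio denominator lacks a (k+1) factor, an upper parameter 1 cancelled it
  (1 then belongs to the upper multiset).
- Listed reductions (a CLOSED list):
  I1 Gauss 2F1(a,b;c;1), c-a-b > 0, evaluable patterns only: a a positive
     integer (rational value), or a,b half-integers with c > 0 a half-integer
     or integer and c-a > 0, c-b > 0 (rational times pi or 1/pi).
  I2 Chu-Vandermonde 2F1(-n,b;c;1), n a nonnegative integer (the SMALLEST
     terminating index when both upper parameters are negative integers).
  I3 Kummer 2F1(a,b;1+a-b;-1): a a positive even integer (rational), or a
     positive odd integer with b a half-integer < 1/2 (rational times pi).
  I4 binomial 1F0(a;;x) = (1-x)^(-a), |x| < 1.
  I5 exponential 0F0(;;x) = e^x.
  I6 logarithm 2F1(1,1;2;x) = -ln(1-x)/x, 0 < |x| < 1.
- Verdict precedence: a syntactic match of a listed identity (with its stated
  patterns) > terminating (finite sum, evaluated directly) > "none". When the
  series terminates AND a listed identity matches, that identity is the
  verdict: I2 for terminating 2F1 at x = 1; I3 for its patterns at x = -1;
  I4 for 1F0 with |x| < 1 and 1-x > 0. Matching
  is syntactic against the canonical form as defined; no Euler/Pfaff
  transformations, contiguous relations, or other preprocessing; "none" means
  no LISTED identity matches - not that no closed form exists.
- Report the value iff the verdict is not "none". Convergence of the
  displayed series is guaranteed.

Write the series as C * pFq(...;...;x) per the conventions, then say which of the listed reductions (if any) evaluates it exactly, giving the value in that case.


At argument -1: a 2F1 with upper {-\frac{6}{5}, 3}, lower {\frac{26}{5}}, scaled by C = \frac{5}{4}. Verdict: none. A 2F1 with upper {-\frac{6}{5}, 3} fits none of I1-I6 at x = -1; the sum runs forever.

Key observation: from the first term \frac{5}{4}: the product of the first k integers (C = 5/4, x = -1) is k!.
Adjacent-term ratio: r(k) = -1 * (k-\frac{6}{5}) (k+3) / [(k+\frac{26}{5}) (k+1)] - rational in k. x = -1; t_0 = \frac{5}{4}; negate the roots.


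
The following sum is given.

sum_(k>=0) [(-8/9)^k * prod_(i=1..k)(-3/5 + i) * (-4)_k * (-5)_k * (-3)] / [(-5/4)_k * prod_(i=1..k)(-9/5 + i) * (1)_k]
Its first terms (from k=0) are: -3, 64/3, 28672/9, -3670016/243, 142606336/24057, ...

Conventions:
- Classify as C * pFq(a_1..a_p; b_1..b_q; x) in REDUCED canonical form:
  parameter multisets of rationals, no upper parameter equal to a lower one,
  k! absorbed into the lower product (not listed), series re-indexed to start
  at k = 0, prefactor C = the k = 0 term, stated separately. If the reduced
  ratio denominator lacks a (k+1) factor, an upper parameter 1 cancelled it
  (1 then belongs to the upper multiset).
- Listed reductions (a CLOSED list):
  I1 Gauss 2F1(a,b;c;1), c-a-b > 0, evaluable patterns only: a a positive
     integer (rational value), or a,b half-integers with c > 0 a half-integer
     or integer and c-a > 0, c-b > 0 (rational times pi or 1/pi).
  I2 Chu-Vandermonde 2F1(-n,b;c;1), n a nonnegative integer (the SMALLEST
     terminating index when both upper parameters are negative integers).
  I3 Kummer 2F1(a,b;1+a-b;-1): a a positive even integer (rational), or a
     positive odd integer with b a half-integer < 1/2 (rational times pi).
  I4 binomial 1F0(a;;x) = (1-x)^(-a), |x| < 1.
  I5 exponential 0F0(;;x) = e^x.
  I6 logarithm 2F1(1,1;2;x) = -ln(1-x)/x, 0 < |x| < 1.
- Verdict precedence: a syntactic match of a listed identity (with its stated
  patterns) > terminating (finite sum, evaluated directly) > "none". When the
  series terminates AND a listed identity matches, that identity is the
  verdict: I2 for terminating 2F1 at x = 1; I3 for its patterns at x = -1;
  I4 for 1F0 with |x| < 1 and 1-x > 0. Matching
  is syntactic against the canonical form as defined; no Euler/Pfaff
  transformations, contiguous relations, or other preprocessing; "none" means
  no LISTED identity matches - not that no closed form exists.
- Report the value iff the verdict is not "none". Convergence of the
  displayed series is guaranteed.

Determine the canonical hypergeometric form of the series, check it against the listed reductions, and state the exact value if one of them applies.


With C = -3: the canonical form is 3F2(-5, -4, 2/5; -5/4, -4/5; -8/9). Verdict: terminating (-4 upstairs). 5 nonzero terms in all; added directly. Hence: -143643947/24057.

The tell: with t_0 = -3, the lower running product (prefactor -3) is a rising factorial.
Consecutive-term ratio: r(k) = (-8/9) * (k-5) (k-4) (k+2/5) / [(k-5/4) (k-4/5) (k+1)] - poly over poly, x = (-8/9) from leading terms; C = -3 at k = 0.


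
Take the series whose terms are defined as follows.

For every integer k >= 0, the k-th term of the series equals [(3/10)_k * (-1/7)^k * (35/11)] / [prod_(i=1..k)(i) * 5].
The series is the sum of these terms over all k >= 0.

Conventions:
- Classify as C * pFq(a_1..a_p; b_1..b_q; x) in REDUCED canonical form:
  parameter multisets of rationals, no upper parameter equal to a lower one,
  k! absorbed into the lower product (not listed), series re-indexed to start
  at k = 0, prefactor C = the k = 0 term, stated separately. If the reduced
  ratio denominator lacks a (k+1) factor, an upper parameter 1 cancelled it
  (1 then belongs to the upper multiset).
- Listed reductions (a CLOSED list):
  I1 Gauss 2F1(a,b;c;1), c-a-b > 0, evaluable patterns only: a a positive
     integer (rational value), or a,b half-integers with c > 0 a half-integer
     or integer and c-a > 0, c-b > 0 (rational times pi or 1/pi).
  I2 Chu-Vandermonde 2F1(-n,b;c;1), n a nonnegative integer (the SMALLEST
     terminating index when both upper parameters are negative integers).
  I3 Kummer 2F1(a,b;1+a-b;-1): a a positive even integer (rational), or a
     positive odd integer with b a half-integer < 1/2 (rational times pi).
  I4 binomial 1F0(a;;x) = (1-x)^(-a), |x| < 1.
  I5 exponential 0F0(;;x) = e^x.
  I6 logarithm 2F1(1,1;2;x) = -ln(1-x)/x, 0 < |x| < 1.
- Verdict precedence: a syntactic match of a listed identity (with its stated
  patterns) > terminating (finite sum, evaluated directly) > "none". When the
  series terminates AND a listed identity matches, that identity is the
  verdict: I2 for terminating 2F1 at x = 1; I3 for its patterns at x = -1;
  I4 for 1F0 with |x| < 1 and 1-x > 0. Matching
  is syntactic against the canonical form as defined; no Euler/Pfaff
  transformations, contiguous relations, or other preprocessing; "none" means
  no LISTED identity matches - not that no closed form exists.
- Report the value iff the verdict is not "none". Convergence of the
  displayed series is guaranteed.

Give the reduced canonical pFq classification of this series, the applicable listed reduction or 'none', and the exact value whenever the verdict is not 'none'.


Canonical form: C = 7/11 times 1F0 with upper {3/10}, lower {-}, x = -1/7. Verdict: the binomial series (I4) matches (the 1F0 binomial series: exponent -3/10, x = -1/7). Exact value: (7/11) * (8/7)^(-3/10).

First insight: t_0 = 7/11 here, and the product of the first k integers (prefactor 7/11) is k!.
Adjacent-term ratio: r(k) = (-1/7) * (k+3/10) / [(k+1)] - rational in k. x = (-1/7); t_0 = 7/11; negate the roots.


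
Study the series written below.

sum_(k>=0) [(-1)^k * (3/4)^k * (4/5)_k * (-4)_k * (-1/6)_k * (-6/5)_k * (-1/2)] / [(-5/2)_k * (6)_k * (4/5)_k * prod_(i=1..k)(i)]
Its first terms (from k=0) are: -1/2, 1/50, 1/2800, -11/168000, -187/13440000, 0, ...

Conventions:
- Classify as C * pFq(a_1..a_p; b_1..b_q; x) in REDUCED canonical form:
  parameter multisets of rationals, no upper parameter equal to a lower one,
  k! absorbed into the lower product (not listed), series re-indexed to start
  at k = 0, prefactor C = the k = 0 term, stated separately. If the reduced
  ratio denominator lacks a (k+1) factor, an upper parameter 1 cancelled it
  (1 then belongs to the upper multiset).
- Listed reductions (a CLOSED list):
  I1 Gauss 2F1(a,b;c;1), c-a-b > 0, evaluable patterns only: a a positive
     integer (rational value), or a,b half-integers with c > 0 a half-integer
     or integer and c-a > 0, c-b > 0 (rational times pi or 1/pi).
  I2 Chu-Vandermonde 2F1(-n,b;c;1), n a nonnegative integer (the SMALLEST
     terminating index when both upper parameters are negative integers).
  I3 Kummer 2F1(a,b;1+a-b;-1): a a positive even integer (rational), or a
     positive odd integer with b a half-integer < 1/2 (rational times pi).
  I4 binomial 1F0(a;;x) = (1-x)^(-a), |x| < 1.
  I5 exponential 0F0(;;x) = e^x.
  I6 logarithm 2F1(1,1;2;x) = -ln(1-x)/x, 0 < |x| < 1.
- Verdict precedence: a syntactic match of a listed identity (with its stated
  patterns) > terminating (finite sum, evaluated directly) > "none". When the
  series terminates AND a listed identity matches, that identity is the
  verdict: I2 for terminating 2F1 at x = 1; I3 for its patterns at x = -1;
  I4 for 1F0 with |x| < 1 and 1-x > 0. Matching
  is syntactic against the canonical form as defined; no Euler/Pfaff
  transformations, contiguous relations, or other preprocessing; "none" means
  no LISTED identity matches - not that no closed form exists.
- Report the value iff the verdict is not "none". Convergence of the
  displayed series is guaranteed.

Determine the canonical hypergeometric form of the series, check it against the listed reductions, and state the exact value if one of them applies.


Reduced: x = -3/4, 3F2, upper = {-4, -6/5, -1/6}, lower = {-5/2, 6}, C = -1/2. Verdict: terminating - upper parameter -4 makes this a finite sum (last index 4), evaluated exactly. Its exact value is -6447467/13440000.

Key observation: with t_0 = -1/2, the (-1)^k factor (C = -1/2) folds into the argument's sign.
Step ratio: r(k) = (-3/4) * (k-4) (k-6/5) (k-1/6) / [(k-5/2) (k+6) (k+1)] - rational; roots negated = parameters, x = (-3/4), C = -1/2.
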